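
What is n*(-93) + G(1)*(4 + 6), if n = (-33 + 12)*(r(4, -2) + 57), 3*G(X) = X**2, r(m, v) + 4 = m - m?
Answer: 310537/3 ≈ 1.0351e+5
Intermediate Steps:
r(m, v) = -4 (r(m, v) = -4 + (m - m) = -4 + 0 = -4)
G(X) = X**2/3
n = -1113 (n = (-33 + 12)*(-4 + 57) = -21*53 = -1113)
n*(-93) + G(1)*(4 + 6) = -1113*(-93) + ((1/3)*1**2)*(4 + 6) = 103509 + ((1/3)*1)*10 = 103509 + (1/3)*10 = 103509 + 10/3 = 310537/3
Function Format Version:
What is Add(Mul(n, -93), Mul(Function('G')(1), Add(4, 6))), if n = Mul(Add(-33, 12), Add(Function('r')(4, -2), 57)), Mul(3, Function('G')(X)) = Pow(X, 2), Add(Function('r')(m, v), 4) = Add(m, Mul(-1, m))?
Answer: Rational(310537, 3) ≈ 1.0351e+5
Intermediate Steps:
Function('r')(m, v) = -4 (Function('r')(m, v) = Add(-4, Add(m, Mul(-1, m))) = Add(-4, 0) = -4)
Function('G')(X) = Mul(Rational(1, 3), Pow(X, 2))
n = -1113 (n = Mul(Add(-33, 12), Add(-4, 57)) = Mul(-21, 53) = -1113)
Add(Mul(n, -93), Mul(Function('G')(1), Add(4, 6))) = Add(Mul(-1113, -93), Mul(Mul(Rational(1, 3), Pow(1, 2)), Add(4, 6))) = Add(103509, Mul(Mul(Rational(1, 3), 1), 10)) = Add(103509, Mul(Rational(1, 3), 10)) = Add(103509, Rational(10, 3)) = Rational(310537, 3)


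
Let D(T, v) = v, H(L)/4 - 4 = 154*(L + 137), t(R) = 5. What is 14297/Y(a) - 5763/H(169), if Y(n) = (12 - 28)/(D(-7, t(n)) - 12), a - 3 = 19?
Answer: 1179125015/188512 ≈ 6254.9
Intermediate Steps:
a = 22 (a = 3 + 19 = 22)
H(L) = 84408 + 616*L (H(L) = 16 + 4*(154*(L + 137)) = 16 + 4*(154*(137 + L)) = 16 + 4*(21098 + 154*L) = 16 + (84392 + 616*L) = 84408 + 616*L)
Y(n) = 16/7 (Y(n) = (12 - 28)/(5 - 12) = -16/(-7) = -16*(-⅐) = 16/7)
14297/Y(a) - 5763/H(169) = 14297/(16/7) - 5763/(84408 + 616*169) = 14297*(7/16) - 5763/(84408 + 104104) = 100079/16 - 5763/188512 = 1179125015/188512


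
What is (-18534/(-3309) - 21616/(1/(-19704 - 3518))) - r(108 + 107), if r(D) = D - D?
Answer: 553669333634/1103 ≈ 5.0197e+8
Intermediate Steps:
r(D) = 0
(-18534/(-3309) - 21616/(1/(-19704 - 3518))) - r(108 + 107) = (-18534/(-3309) - 21616/(1/(-19704 - 3518))) - 1*0 = (-18534*(-1/3309) - 21616/(1/(-23222))) + 0 = (6178/1103 - 21616/(-1/23222)) + 0 = (6178/1103 - 21616*(-23222)) + 0 = (6178/1103 + 501966752) + 0 = 553669333634/1103 + 0 = 553669333634/1103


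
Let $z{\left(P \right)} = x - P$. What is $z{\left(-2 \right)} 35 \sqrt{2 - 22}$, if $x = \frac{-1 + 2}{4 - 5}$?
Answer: $70 i \sqrt{5} \approx 156.52 i$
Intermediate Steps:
$x = -1$ ($x = 1 \frac{1}{-1} = 1 \left(-1\right) = -1$)
$z{\left(P \right)} = -1 - P$
$z{\left(-2 \right)} 35 \sqrt{2 - 22} = \left(-1 - -2\right) 35 \sqrt{2 - 22} = \left(-1 + 2\right) 35 \sqrt{-20} = 1 \cdot 35 \cdot 2 i \sqrt{5} = 35 \cdot 2 i \sqrt{5} = 70 i \sqrt{5}$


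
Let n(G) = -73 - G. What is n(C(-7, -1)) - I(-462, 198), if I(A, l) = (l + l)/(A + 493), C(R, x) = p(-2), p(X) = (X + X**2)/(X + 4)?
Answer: -2690/31 ≈ -86.774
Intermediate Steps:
p(X) = (X + X**2)/(4 + X)
C(R, x) = 1 (C(R, x) = -2*(1 - 2)/(4 - 2) = -2*(-1)/2 = -2*1/2*(-1) = 1)
I(A, l) = 2*l/(493 + A) (I(A, l) = (2*l)/(493 + A) = 2*l/(493 + A))
n(C(-7, -1)) - I(-462, 198) = (-73 - 1*1) - 2*198/(493 - 462) = (-73 - 1) - 2*198/31 = -74 - 2*198/31 = -74 - 1*396/31 = -74 - 396/31 = -2690/31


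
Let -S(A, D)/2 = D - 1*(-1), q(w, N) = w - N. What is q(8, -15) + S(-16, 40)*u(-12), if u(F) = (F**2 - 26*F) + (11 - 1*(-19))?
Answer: -39829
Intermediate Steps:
S(A, D) = -2 - 2*D (S(A, D) = -2*(D - 1*(-1)) = -2*(D + 1) = -2*(1 + D) = -2 - 2*D)
u(F) = 30 + F**2 - 26*F (u(F) = (F**2 - 26*F) + (11 + 19) = (F**2 - 26*F) + 30 = 30 + F**2 - 26*F)
q(8, -15) + S(-16, 40)*u(-12) = (8 - 1*(-15)) + (-2 - 2*40)*(30 + (-12)**2 - 26*(-12)) = (8 + 15) + (-2 - 80)*(30 + 144 + 312) = 23 - 82*486 = 23 - 39852 = -39829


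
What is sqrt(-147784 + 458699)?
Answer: sqrt(310915) ≈ 557.60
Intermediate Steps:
sqrt(-147784 + 458699) = sqrt(310915)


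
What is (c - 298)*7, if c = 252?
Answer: -322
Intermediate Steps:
(c - 298)*7 = (252 - 298)*7 = -46*7 = -322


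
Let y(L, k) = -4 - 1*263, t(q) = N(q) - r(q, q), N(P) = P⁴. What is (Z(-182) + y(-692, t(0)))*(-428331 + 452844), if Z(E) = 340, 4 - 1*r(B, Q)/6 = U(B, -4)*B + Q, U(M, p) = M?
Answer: 1789449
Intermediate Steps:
r(B, Q) = 24 - 6*Q - 6*B² (r(B, Q) = 24 - 6*(B*B + Q) = 24 - 6*(B² + Q) = 24 - 6*(Q + B²) = 24 + (-6*Q - 6*B²) = 24 - 6*Q - 6*B²)
t(q) = -24 + q⁴ + 6*q + 6*q² (t(q) = q⁴ - (24 - 6*q - 6*q²) = q⁴ + (-24 + 6*q + 6*q²) = -24 + q⁴ + 6*q + 6*q²)
y(L, k) = -267 (y(L, k) = -4 - 263 = -267)
(Z(-182) + y(-692, t(0)))*(-428331 + 452844) = (340 - 267)*(-428331 + 452844) = 73*24513 = 1789449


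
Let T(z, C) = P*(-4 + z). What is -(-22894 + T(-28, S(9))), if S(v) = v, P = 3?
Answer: 22990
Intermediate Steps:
T(z, C) = -12 + 3*z (T(z, C) = 3*(-4 + z) = -12 + 3*z)
-(-22894 + T(-28, S(9))) = -(-22894 + (-12 + 3*(-28))) = -(-22894 + (-12 - 84)) = -(-22894 - 96) = -1*(-22990) = 22990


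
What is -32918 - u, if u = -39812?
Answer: 6894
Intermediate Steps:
-32918 - u = -32918 - 1*(-39812) = -32918 + 39812 = 6894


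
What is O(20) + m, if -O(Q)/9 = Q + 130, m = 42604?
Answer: 41254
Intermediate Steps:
O(Q) = -1170 - 9*Q (O(Q) = -9*(Q + 130) = -9*(130 + Q) = -1170 - 9*Q)
O(20) + m = (-1170 - 9*20) + 42604 = (-1170 - 180) + 42604 = -1350 + 42604 = 41254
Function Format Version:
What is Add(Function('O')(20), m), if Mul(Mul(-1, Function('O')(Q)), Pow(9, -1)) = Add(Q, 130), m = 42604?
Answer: 41254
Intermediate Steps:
Function('O')(Q) = Add(-1170, Mul(-9, Q)) (Function('O')(Q) = Mul(-9, Add(Q, 130)) = Mul(-9, Add(130, Q)) = Add(-1170, Mul(-9, Q)))
Add(Function('O')(20), m) = Add(Add(-1170, Mul(-9, 20)), 42604) = Add(Add(-1170, -180), 42604) = Add(-1350, 42604) = 41254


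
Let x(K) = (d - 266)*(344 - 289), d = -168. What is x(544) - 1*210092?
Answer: -233962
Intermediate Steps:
x(K) = -23870 (x(K) = (-168 - 266)*(344 - 289) = -434*55 = -23870)
x(544) - 1*210092 = -23870 - 1*210092 = -23870 - 210092 = -233962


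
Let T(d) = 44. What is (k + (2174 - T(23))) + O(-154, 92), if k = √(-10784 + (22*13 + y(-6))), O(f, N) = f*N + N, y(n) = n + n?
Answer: -11946 + I*√10510 ≈ -11946.0 + 102.52*I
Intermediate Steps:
y(n) = 2*n
O(f, N) = N + N*f (O(f, N) = N*f + N = N + N*f)
k = I*√10510 (k = √(-10784 + (22*13 + 2*(-6))) = √(-10784 + (286 - 12)) = √(-10784 + 274) = √(-10510) = I*√10510 ≈ 102.52*I)
(k + (2174 - T(23))) + O(-154, 92) = (I*√10510 + (2174 - 1*44)) + 92*(1 - 154) = (I*√10510 + (2174 - 44)) + 92*(-153) = (I*√10510 + 2130) - 14076 = (2130 + I*√10510) - 14076 = -11946 + I*√10510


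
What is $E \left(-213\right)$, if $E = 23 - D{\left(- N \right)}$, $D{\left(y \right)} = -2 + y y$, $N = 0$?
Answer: $-5325$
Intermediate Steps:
$D{\left(y \right)} = -2 + y^{2}$
$E = 25$ ($E = 23 - \left(-2 + \left(\left(-1\right) 0\right)^{2}\right) = 23 - \left(-2 + 0^{2}\right) = 23 - \left(-2 + 0\right) = 23 - -2 = 23 + 2 = 25$)
$E \left(-213\right) = 25 \left(-213\right) = -5325$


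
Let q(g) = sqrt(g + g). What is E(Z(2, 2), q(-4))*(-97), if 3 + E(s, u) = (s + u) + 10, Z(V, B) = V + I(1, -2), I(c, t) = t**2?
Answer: -1261 - 194*I*sqrt(2) ≈ -1261.0 - 274.36*I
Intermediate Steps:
Z(V, B) = 4 + V (Z(V, B) = V + (-2)**2 = V + 4 = 4 + V)
q(g) = sqrt(2)*sqrt(g) (q(g) = sqrt(2*g) = sqrt(2)*sqrt(g))
E(s, u) = 7 + s + u (E(s, u) = -3 + ((s + u) + 10) = -3 + (10 + s + u) = 7 + s + u)
E(Z(2, 2), q(-4))*(-97) = (7 + (4 + 2) + sqrt(2)*sqrt(-4))*(-97) = (7 + 6 + sqrt(2)*(2*I))*(-97) = (7 + 6 + 2*I*sqrt(2))*(-97) = (13 + 2*I*sqrt(2))*(-97) = -1261 - 194*I*sqrt(2)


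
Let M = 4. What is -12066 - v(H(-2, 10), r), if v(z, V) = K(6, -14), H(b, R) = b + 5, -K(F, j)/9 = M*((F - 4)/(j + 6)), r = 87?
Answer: -12075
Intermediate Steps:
K(F, j) = -36*(-4 + F)/(6 + j) (K(F, j) = -36*(F - 4)/(j + 6) = -36*(-4 + F)/(6 + j))
H(b, R) = 5 + b
v(z, V) = 9 (v(z, V) = 36*(4 - 1*6)/(6 - 14) = 36*(4 - 6)/(-8) = 36*(-1/8)*(-2) = 9)
-12066 - v(H(-2, 10), r) = -12066 - 1*9 = -12066 - 9 = -12075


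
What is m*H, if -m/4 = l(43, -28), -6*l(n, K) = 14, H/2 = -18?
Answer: -336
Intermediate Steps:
H = -36 (H = 2*(-18) = -36)
l(n, K) = -7/3 (l(n, K) = -⅙*14 = -7/3)
m = 28/3 (m = -4*(-7/3) = 28/3 ≈ 9.3333)
m*H = (28/3)*(-36) = -336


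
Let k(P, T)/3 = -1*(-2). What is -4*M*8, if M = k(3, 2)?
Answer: -192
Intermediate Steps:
k(P, T) = 6 (k(P, T) = 3*(-1*(-2)) = 3*2 = 6)
M = 6
-4*M*8 = -4*6*8 = -24*8 = -192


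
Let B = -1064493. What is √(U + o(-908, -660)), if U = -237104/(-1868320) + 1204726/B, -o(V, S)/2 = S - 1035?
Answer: √5818038901380295926382630/41433615870 ≈ 58.215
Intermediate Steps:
o(V, S) = 2070 - 2*S (o(V, S) = -2*(S - 1035) = -2*(-1035 + S) = 2070 - 2*S)
U = -124901133253/124300847610 (U = -237104/(-1868320) + 1204726/(-1064493) = -237104*(-1/1868320) + 1204726*(-1/1064493) = 14819/116770 - 1204726/1064493 = -124901133253/124300847610 ≈ -1.0048)
√(U + o(-908, -660)) = √(-124901133253/124300847610 + (2070 - 2*(-660))) = √(-124901133253/124300847610 + (2070 + 1320)) = √(-124901133253/124300847610 + 3390) = √(421254972264647/124300847610) = √5818038901380295926382630/41433615870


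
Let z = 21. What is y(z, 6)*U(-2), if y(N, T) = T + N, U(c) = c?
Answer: -54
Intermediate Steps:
y(N, T) = N + T
y(z, 6)*U(-2) = (21 + 6)*(-2) = 27*(-2) = -54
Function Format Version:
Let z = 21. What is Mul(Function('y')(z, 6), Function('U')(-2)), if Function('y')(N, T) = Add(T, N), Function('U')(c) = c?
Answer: -54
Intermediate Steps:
Function('y')(N, T) = Add(N, T)
Mul(Function('y')(z, 6), Function('U')(-2)) = Mul(Add(21, 6), -2) = Mul(27, -2) = -54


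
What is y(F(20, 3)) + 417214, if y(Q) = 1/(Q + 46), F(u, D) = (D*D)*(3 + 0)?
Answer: 30456623/73 ≈ 4.1721e+5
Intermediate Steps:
F(u, D) = 3*D² (F(u, D) = D²*3 = 3*D²)
y(Q) = 1/(46 + Q)
y(F(20, 3)) + 417214 = 1/(46 + 3*3²) + 417214 = 1/(46 + 3*9) + 417214 = 1/(46 + 27) + 417214 = 1/73 + 417214 = 30456623/73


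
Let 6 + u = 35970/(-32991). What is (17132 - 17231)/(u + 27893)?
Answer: -1088703/306661349 ≈ -0.0035502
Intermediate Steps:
u = -77972/10997 (u = -6 + 35970/(-32991) = -6 + 35970*(-1/32991) = -6 - 11990/10997 = -77972/10997 ≈ -7.0903)
(17132 - 17231)/(u + 27893) = (17132 - 17231)/(-77972/10997 + 27893) = -99/306661349/10997 = -99*10997/306661349 = -1088703/306661349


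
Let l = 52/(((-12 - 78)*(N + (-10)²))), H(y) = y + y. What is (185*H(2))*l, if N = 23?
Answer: -3848/1107 ≈ -3.4761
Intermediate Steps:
H(y) = 2*y
l = -26/5535 (l = 52/(((-12 - 78)*(23 + (-10)²))) = 52/((-90*(23 + 100))) = 52/((-90*123)) = 52/(-11070) = 52*(-1/11070) = -26/5535 ≈ -0.0046974)
(185*H(2))*l = (185*(2*2))*(-26/5535) = (185*4)*(-26/5535) = 740*(-26/5535) = -3848/1107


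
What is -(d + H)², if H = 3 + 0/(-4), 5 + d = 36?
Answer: -1156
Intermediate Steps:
d = 31 (d = -5 + 36 = 31)
H = 3 (H = 3 - ¼*0 = 3 + 0 = 3)
-(d + H)² = -(31 + 3)² = -1*34² = -1*1156 = -1156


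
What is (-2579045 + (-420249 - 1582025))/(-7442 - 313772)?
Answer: 4581319/321214 ≈ 14.263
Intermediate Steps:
(-2579045 + (-420249 - 1582025))/(-7442 - 313772) = (-2579045 - 2002274)/(-321214) = -4581319*(-1/321214) = 4581319/321214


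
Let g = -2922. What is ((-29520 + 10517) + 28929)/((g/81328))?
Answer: -403630864/1461 ≈ -2.7627e+5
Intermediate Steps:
((-29520 + 10517) + 28929)/((g/81328)) = ((-29520 + 10517) + 28929)/((-2922/81328)) = (-19003 + 28929)/((-2922*1/81328)) = 9926/(-1461/40664) = 9926*(-40664/1461) = -403630864/1461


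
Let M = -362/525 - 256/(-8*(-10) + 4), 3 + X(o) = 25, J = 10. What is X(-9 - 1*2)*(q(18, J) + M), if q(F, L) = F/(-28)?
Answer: -2409/25 ≈ -96.360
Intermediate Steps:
X(o) = 22 (X(o) = -3 + 25 = 22)
q(F, L) = -F/28 (q(F, L) = F*(-1/28) = -F/28)
M = -654/175 (M = -362*1/525 - 256/(80 + 4) = -362/525 - 256/84 = -362/525 - 256*1/84 = -362/525 - 64/21 = -654/175 ≈ -3.7371)
X(-9 - 1*2)*(q(18, J) + M) = 22*(-1/28*18 - 654/175) = 22*(-9/14 - 654/175) = 22*(-219/50) = -2409/25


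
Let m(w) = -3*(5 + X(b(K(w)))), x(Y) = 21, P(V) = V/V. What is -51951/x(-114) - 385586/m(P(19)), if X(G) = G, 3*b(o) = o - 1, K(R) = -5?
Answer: 2543249/63 ≈ 40369.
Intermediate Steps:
P(V) = 1
b(o) = -⅓ + o/3 (b(o) = (o - 1)/3 = (-1 + o)/3 = -⅓ + o/3)
m(w) = -9 (m(w) = -3*(5 + (-⅓ + (⅓)*(-5))) = -3*(5 + (-⅓ - 5/3)) = -3*(5 - 2) = -3*3 = -9)
-51951/x(-114) - 385586/m(P(19)) = -51951/21 - 385586/(-9) = -51951*1/21 - 385586*(-⅑) = -17317/7 + 385586/9 = 2543249/63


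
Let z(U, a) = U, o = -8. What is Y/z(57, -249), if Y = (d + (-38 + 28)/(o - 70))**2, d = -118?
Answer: 21132409/86697 ≈ 243.75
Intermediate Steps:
Y = 21132409/1521 (Y = (-118 + (-38 + 28)/(-8 - 70))**2 = (-118 - 10/(-78))**2 = (-118 - 10*(-1/78))**2 = (-118 + 5/39)**2 = (-4597/39)**2 = 21132409/1521 ≈ 13894.)
Y/z(57, -249) = (21132409/1521)/57 = (21132409/1521)*(1/57) = 21132409/86697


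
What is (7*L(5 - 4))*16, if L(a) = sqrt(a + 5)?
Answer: 112*sqrt(6) ≈ 274.34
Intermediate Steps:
L(a) = sqrt(5 + a)
(7*L(5 - 4))*16 = (7*sqrt(5 + (5 - 4)))*16 = (7*sqrt(5 + 1))*16 = (7*sqrt(6))*16 = 112*sqrt(6)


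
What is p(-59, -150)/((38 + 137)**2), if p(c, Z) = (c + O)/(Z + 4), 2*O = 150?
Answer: -8/2235625 ≈ -3.5784e-6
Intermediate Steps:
O = 75 (O = (1/2)*150 = 75)
p(c, Z) = (75 + c)/(4 + Z) (p(c, Z) = (c + 75)/(Z + 4) = (75 + c)/(4 + Z))
p(-59, -150)/((38 + 137)**2) = ((75 - 59)/(4 - 150))/((38 + 137)**2) = (16/(-146))/(175**2) = -1/146*16/30625 = -8/73*1/30625 = -8/2235625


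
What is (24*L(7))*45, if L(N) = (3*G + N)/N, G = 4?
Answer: 20520/7 ≈ 2931.4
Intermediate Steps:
L(N) = (12 + N)/N (L(N) = (3*4 + N)/N = (12 + N)/N)
(24*L(7))*45 = (24*((12 + 7)/7))*45 = (24*((⅐)*19))*45 = (24*(19/7))*45 = (456/7)*45 = 20520/7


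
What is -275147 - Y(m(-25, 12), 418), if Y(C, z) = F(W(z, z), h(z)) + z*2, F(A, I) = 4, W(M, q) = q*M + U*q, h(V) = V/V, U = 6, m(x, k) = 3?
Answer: -275987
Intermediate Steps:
h(V) = 1
W(M, q) = 6*q + M*q (W(M, q) = q*M + 6*q = M*q + 6*q = 6*q + M*q)
Y(C, z) = 4 + 2*z (Y(C, z) = 4 + z*2 = 4 + 2*z)
-275147 - Y(m(-25, 12), 418) = -275147 - (4 + 2*418) = -275147 - (4 + 836) = -275147 - 1*840 = -275147 - 840 = -275987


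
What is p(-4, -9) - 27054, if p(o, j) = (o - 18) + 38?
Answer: -27038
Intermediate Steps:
p(o, j) = 20 + o (p(o, j) = (-18 + o) + 38 = 20 + o)
p(-4, -9) - 27054 = (20 - 4) - 27054 = 16 - 27054 = -27038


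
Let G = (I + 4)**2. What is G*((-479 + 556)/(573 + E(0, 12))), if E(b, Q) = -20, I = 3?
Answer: 539/79 ≈ 6.8228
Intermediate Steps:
G = 49 (G = (3 + 4)**2 = 7**2 = 49)
G*((-479 + 556)/(573 + E(0, 12))) = 49*((-479 + 556)/(573 - 20)) = 49*(77/553) = 49*(77*(1/553)) = 49*(11/79) = 539/79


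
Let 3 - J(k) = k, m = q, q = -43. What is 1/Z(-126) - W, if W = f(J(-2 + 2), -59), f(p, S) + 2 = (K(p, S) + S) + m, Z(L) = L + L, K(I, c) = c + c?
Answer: 55943/252 ≈ 222.00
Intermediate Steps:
m = -43
K(I, c) = 2*c
J(k) = 3 - k
Z(L) = 2*L
f(p, S) = -45 + 3*S (f(p, S) = -2 + ((2*S + S) - 43) = -2 + (3*S - 43) = -2 + (-43 + 3*S) = -45 + 3*S)
W = -222 (W = -45 + 3*(-59) = -45 - 177 = -222)
1/Z(-126) - W = 1/(2*(-126)) - 1*(-222) = 1/(-252) + 222 = -1/252 + 222 = 55943/252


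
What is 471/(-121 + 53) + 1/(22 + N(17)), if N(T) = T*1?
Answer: -18301/2652 ≈ -6.9008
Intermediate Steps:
N(T) = T
471/(-121 + 53) + 1/(22 + N(17)) = 471/(-121 + 53) + 1/(22 + 17) = 471/(-68) + 1/39 = 471*(-1/68) + 1/39 = -471/68 + 1/39 = -18301/2652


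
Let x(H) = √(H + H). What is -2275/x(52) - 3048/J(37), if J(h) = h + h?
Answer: -1524/37 - 175*√26/4 ≈ -264.27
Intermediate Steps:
J(h) = 2*h
x(H) = √2*√H (x(H) = √(2*H) = √2*√H)
-2275/x(52) - 3048/J(37) = -2275*√26/52 - 3048/(2*37) = -2275*√26/52 - 3048/74 = -2275*√26/52 - 3048*1/74 = -175*√26/4 - 1524/37 = -1524/37 - 175*√26/4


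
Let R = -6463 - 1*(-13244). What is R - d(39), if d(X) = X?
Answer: 6742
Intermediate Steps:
R = 6781 (R = -6463 + 13244 = 6781)
R - d(39) = 6781 - 1*39 = 6781 - 39 = 6742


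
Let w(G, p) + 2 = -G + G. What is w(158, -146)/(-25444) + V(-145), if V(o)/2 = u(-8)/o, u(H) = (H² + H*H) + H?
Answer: -610627/368938 ≈ -1.6551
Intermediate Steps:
u(H) = H + 2*H² (u(H) = (H² + H²) + H = 2*H² + H = H + 2*H²)
V(o) = 240/o (V(o) = 2*((-8*(1 + 2*(-8)))/o) = 2*((-8*(1 - 16))/o) = 2*((-8*(-15))/o) = 2*(120/o) = 240/o)
w(G, p) = -2 (w(G, p) = -2 + (-G + G) = -2 + 0 = -2)
w(158, -146)/(-25444) + V(-145) = -2/(-25444) + 240/(-145) = -2*(-1/25444) + 240*(-1/145) = 1/12722 - 48/29 = -610627/368938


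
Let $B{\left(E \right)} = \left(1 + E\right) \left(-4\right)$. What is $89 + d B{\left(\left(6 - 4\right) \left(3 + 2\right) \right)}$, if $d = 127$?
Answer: $-5499$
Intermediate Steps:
$B{\left(E \right)} = -4 - 4 E$
$89 + d B{\left(\left(6 - 4\right) \left(3 + 2\right) \right)} = 89 + 127 \left(-4 - 4 \left(6 - 4\right) \left(3 + 2\right)\right) = 89 + 127 \left(-4 - 4 \cdot 2 \cdot 5\right) = 89 + 127 \left(-4 - 40\right) = 89 + 127 \left(-44\right) = 89 - 5588 = -5499$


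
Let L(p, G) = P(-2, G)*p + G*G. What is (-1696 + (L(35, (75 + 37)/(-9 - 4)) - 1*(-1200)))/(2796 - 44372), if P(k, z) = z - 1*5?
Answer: 151815/7026344 ≈ 0.021607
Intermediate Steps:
P(k, z) = -5 + z (P(k, z) = z - 5 = -5 + z)
L(p, G) = G**2 + p*(-5 + G) (L(p, G) = (-5 + G)*p + G*G = p*(-5 + G) + G**2 = G**2 + p*(-5 + G))
(-1696 + (L(35, (75 + 37)/(-9 - 4)) - 1*(-1200)))/(2796 - 44372) = (-1696 + ((((75 + 37)/(-9 - 4))**2 + 35*(-5 + (75 + 37)/(-9 - 4))) - 1*(-1200)))/(2796 - 44372) = (-1696 + (((112/(-13))**2 + 35*(-5 + 112/(-13))) + 1200))/(-41576) = (-1696 + (((112*(-1/13))**2 + 35*(-5 + 112*(-1/13))) + 1200))*(-1/41576) = (-1696 + (((-112/13)**2 + 35*(-5 - 112/13)) + 1200))*(-1/41576) = (-1696 + ((12544/169 + 35*(-177/13)) + 1200))*(-1/41576) = (-1696 + ((12544/169 - 6195/13) + 1200))*(-1/41576) = (-1696 + (-67991/169 + 1200))*(-1/41576) = (-1696 + 134809/169)*(-1/41576) = -151815/169*(-1/41576) = 151815/7026344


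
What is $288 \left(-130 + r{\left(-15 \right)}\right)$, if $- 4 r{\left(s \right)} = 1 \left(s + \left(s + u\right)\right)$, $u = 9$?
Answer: $-35928$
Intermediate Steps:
$r{\left(s \right)} = - \frac{9}{4} - \frac{s}{2}$ ($r{\left(s \right)} = - \frac{1 \left(s + \left(s + 9\right)\right)}{4} = - \frac{1 \left(s + \left(9 + s\right)\right)}{4} = - \frac{1 \left(9 + 2 s\right)}{4} = - \frac{9 + 2 s}{4} = - \frac{9}{4} - \frac{s}{2}$)
$288 \left(-130 + r{\left(-15 \right)}\right) = 288 \left(-130 - - \frac{21}{4}\right) = 288 \left(-130 + \left(- \frac{9}{4} + \frac{15}{2}\right)\right) = 288 \left(-130 + \frac{21}{4}\right) = 288 \left(- \frac{499}{4}\right) = -35928$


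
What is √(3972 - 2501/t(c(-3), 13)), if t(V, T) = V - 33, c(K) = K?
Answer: 29*√173/6 ≈ 63.573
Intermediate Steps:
t(V, T) = -33 + V
√(3972 - 2501/t(c(-3), 13)) = √(3972 - 2501/(-33 - 3)) = √(3972 - 2501/(-36)) = √(3972 - 2501*(-1/36)) = √(3972 + 2501/36) = √(145493/36) = 29*√173/6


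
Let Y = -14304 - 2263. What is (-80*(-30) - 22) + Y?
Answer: -14189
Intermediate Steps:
Y = -16567
(-80*(-30) - 22) + Y = (-80*(-30) - 22) - 16567 = (2400 - 22) - 16567 = 2378 - 16567 = -14189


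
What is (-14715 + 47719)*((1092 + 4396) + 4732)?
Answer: 337300880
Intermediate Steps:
(-14715 + 47719)*((1092 + 4396) + 4732) = 33004*(5488 + 4732) = 33004*10220 = 337300880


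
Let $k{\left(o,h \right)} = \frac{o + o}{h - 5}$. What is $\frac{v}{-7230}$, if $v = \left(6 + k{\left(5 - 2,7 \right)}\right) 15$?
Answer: $- \frac{9}{482} \approx -0.018672$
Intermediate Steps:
$k{\left(o,h \right)} = \frac{2 o}{-5 + h}$
$v = 135$ ($v = \left(6 + \frac{2 \left(5 - 2\right)}{-5 + 7}\right) 15 = \left(6 + 2 \cdot 3 \cdot \frac{1}{2}\right) 15 = \left(6 + 3\right) 15 = 9 \cdot 15 = 135$)
$\frac{v}{-7230} = \frac{135}{-7230} = 135 \left(- \frac{1}{7230}\right) = - \frac{9}{482}$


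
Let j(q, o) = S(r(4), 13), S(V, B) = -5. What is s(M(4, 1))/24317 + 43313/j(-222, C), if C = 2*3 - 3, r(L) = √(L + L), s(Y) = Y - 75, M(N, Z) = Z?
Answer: -1053242591/121585 ≈ -8662.6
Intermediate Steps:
s(Y) = -75 + Y
r(L) = √2*√L (r(L) = √(2*L) = √2*√L)
C = 3 (C = 6 - 3 = 3)
j(q, o) = -5
s(M(4, 1))/24317 + 43313/j(-222, C) = (-75 + 1)/24317 + 43313/(-5) = -74*1/24317 + 43313*(-⅕) = -74/24317 - 43313/5 = -1053242591/121585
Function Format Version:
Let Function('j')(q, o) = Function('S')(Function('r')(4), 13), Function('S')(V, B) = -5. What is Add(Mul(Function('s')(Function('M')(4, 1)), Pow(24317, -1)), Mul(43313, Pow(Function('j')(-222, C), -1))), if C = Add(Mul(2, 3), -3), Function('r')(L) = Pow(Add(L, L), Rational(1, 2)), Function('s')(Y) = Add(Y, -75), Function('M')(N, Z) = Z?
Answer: Rational(-1053242591, 121585) ≈ -8662.6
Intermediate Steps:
Function('s')(Y) = Add(-75, Y)
Function('r')(L) = Mul(Pow(2, Rational(1, 2)), Pow(L, Rational(1, 2))) (Function('r')(L) = Pow(Mul(2, L), Rational(1, 2)) = Mul(Pow(2, Rational(1, 2)), Pow(L, Rational(1, 2))))
C = 3 (C = Add(6, -3) = 3)
Function('j')(q, o) = -5
Add(Mul(Function('s')(Function('M')(4, 1)), Pow(24317, -1)), Mul(43313, Pow(Function('j')(-222, C), -1))) = Add(Mul(Add(-75, 1), Pow(24317, -1)), Mul(43313, Pow(-5, -1))) = Add(Mul(-74, Rational(1, 24317)), Mul(43313, Rational(-1, 5))) = Add(Rational(-74, 24317), Rational(-43313, 5)) = Rational(-1053242591, 121585)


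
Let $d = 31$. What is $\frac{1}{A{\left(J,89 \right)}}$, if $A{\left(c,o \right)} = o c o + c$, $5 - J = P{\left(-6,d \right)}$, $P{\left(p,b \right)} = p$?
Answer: $\frac{1}{87142} \approx 1.1476 \cdot 10^{-5}$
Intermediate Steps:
$J = 11$ ($J = 5 - -6 = 5 + 6 = 11$)
$A{\left(c,o \right)} = c + c o^{2}$ ($A{\left(c,o \right)} = c o o + c = c o^{2} + c = c + c o^{2}$)
$\frac{1}{A{\left(J,89 \right)}} = \frac{1}{11 \left(1 + 89^{2}\right)} = \frac{1}{11 \left(1 + 7921\right)} = \frac{1}{11 \cdot 7922} = \frac{1}{87142}$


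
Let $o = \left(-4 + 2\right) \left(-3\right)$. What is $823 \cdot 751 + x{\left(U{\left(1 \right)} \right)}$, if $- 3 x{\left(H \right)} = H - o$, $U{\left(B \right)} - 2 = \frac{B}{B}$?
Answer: $618074$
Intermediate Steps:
$U{\left(B \right)} = 3$ ($U{\left(B \right)} = 2 + \frac{B}{B} = 2 + 1 = 3$)
$o = 6$ ($o = \left(-2\right) \left(-3\right) = 6$)
$x{\left(H \right)} = 2 - \frac{H}{3}$ ($x{\left(H \right)} = - \frac{H - 6}{3} = - \frac{-6 + H}{3} = 2 - \frac{H}{3}$)
$823 \cdot 751 + x{\left(U{\left(1 \right)} \right)} = 823 \cdot 751 + \left(2 - 1\right) = 618073 + \left(2 - 1\right) = 618073 + 1 = 618074$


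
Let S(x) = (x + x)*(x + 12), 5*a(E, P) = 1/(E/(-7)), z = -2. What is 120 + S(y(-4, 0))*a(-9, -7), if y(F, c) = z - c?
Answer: 1024/9 ≈ 113.78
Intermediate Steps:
a(E, P) = -7/(5*E) (a(E, P) = (1/(E/(-7)))/5 = (1/(E*(-1/7)))/5 = (1/(-E/7))/5 = (1*(-7/E))/5 = (-7/E)/5 = -7/(5*E))
y(F, c) = -2 - c
S(x) = 2*x*(12 + x) (S(x) = (2*x)*(12 + x) = 2*x*(12 + x))
120 + S(y(-4, 0))*a(-9, -7) = 120 + (2*(-2 - 1*0)*(12 + (-2 - 1*0)))*(-7/5/(-9)) = 120 + (2*(-2 + 0)*(12 + (-2 + 0)))*(-7/5*(-1/9)) = 120 + (2*(-2)*(12 - 2))*(7/45) = 120 + (2*(-2)*10)*(7/45) = 120 - 40*7/45 = 120 - 56/9 = 1024/9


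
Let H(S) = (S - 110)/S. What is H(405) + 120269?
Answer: 9741848/81 ≈ 1.2027e+5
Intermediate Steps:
H(S) = (-110 + S)/S
H(405) + 120269 = (-110 + 405)/405 + 120269 = (1/405)*295 + 120269 = 59/81 + 120269 = 9741848/81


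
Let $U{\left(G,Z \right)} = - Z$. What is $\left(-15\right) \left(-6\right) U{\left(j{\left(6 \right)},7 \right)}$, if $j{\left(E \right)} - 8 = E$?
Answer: $-630$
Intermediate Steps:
$j{\left(E \right)} = 8 + E$
$\left(-15\right) \left(-6\right) U{\left(j{\left(6 \right)},7 \right)} = \left(-15\right) \left(-6\right) \left(\left(-1\right) 7\right) = 90 \left(-7\right) = -630$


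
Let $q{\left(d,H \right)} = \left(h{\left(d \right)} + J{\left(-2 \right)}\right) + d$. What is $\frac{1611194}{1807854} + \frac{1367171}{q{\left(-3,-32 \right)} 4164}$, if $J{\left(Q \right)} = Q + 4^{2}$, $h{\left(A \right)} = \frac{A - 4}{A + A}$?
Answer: $\frac{1276635935731}{45794749674} \approx 27.877$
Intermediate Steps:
$h{\left(A \right)} = \frac{-4 + A}{2 A}$
$J{\left(Q \right)} = 16 + Q$ ($J{\left(Q \right)} = Q + 16 = 16 + Q$)
$q{\left(d,H \right)} = 14 + d + \frac{-4 + d}{2 d}$ ($q{\left(d,H \right)} = \left(\frac{-4 + d}{2 d} + \left(16 - 2\right)\right) + d = \left(\frac{-4 + d}{2 d} + 14\right) + d = \left(14 + \frac{-4 + d}{2 d}\right) + d = 14 + d + \frac{-4 + d}{2 d}$)
$\frac{1611194}{1807854} + \frac{1367171}{q{\left(-3,-32 \right)} 4164} = \frac{1611194}{1807854} + \frac{1367171}{\left(\frac{29}{2} - 3 - \frac{2}{-3}\right) 4164} = 1611194 \cdot \frac{1}{1807854} + \frac{1367171}{\left(\frac{29}{2} - 3 - - \frac{2}{3}\right) 4164} = \frac{805597}{903927} + \frac{1367171}{\left(\frac{29}{2} - 3 + \frac{2}{3}\right) 4164} = \frac{805597}{903927} + \frac{1367171}{\frac{73}{6} \cdot 4164} = \frac{805597}{903927} + \frac{1367171}{50662} = \frac{1276635935731}{45794749674}$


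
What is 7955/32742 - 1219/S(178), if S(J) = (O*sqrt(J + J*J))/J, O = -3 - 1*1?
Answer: 7955/32742 + 1219*sqrt(31862)/716 ≈ 304.14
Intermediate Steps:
O = -4 (O = -3 - 1 = -4)
S(J) = -4*sqrt(J + J**2)/J (S(J) = (-4*sqrt(J + J*J))/J = (-4*sqrt(J + J**2))/J = -4*sqrt(J + J**2)/J)
7955/32742 - 1219/S(178) = 7955/32742 - 1219*(-sqrt(178)/(4*sqrt(1 + 178))) = 7955*(1/32742) - 1219*(-sqrt(31862)/716) = 7955/32742 - 1219*(-sqrt(31862)/716) = 7955/32742 - (-1219)*sqrt(31862)/716 = 7955/32742 + 1219*sqrt(31862)/716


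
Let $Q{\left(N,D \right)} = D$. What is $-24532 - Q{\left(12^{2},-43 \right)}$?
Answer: $-24489$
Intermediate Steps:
$-24532 - Q{\left(12^{2},-43 \right)} = -24532 - -43 = -24532 + 43 = -24489$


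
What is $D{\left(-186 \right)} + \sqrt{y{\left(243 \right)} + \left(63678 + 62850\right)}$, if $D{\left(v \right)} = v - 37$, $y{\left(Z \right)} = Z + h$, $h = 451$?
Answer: $-223 + \sqrt{127222} \approx 133.68$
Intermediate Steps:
$y{\left(Z \right)} = 451 + Z$ ($y{\left(Z \right)} = Z + 451 = 451 + Z$)
$D{\left(v \right)} = -37 + v$ ($D{\left(v \right)} = v - 37 = -37 + v$)
$D{\left(-186 \right)} + \sqrt{y{\left(243 \right)} + \left(63678 + 62850\right)} = \left(-37 - 186\right) + \sqrt{\left(451 + 243\right) + \left(63678 + 62850\right)} = -223 + \sqrt{694 + 126528} = -223 + \sqrt{127222}$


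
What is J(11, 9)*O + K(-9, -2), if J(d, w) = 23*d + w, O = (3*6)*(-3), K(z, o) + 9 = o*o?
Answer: -14153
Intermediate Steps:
K(z, o) = -9 + o² (K(z, o) = -9 + o*o = -9 + o²)
O = -54 (O = 18*(-3) = -54)
J(d, w) = w + 23*d
J(11, 9)*O + K(-9, -2) = (9 + 23*11)*(-54) + (-9 + (-2)²) = (9 + 253)*(-54) + (-9 + 4) = 262*(-54) - 5 = -14148 - 5 = -14153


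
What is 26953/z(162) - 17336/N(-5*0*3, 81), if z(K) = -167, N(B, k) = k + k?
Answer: -3630749/13527 ≈ -268.41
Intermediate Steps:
N(B, k) = 2*k
26953/z(162) - 17336/N(-5*0*3, 81) = 26953/(-167) - 17336/(2*81) = 26953*(-1/167) - 17336/162 = -26953/167 - 17336*1/162 = -26953/167 - 8668/81 = -3630749/13527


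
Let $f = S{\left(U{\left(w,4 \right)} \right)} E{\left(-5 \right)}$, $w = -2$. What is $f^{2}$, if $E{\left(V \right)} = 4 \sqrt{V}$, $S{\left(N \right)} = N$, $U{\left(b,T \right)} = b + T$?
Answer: $-320$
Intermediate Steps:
$U{\left(b,T \right)} = T + b$
$f = 8 i \sqrt{5}$ ($f = \left(4 - 2\right) 4 \sqrt{-5} = 2 \cdot 4 i \sqrt{5} = 8 i \sqrt{5} \approx 17.889 i$)
$f^{2} = \left(8 i \sqrt{5}\right)^{2} = -320$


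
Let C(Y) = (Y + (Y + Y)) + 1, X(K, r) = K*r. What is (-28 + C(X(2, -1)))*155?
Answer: -5115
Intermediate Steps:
C(Y) = 1 + 3*Y (C(Y) = (Y + 2*Y) + 1 = 3*Y + 1 = 1 + 3*Y)
(-28 + C(X(2, -1)))*155 = (-28 + (1 + 3*(2*(-1))))*155 = (-28 + (1 + 3*(-2)))*155 = (-28 + (1 - 6))*155 = (-28 - 5)*155 = -33*155 = -5115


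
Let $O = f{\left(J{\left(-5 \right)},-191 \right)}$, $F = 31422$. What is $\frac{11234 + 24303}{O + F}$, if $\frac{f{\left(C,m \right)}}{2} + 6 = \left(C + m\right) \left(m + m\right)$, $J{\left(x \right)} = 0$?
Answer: $\frac{35537}{177334} \approx 0.2004$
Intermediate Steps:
$f{\left(C,m \right)} = -12 + 4 m \left(C + m\right)$ ($f{\left(C,m \right)} = -12 + 2 \left(C + m\right) \left(m + m\right) = -12 + 2 \left(C + m\right) 2 m = -12 + 2 \cdot 2 m \left(C + m\right) = -12 + 4 m \left(C + m\right)$)
$O = 145912$ ($O = -12 + 4 \left(-191\right)^{2} + 4 \cdot 0 \left(-191\right) = -12 + 4 \cdot 36481 + 0 = -12 + 145924 + 0 = 145912$)
$\frac{11234 + 24303}{O + F} = \frac{11234 + 24303}{145912 + 31422} = \frac{35537}{177334}$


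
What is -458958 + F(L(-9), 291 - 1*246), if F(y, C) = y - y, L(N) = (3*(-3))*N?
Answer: -458958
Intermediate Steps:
L(N) = -9*N
F(y, C) = 0
-458958 + F(L(-9), 291 - 1*246) = -458958 + 0 = -458958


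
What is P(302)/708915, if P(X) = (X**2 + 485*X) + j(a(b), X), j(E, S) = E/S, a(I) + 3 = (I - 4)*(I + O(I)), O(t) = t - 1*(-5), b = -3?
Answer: 35888776/107046165 ≈ 0.33526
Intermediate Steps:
O(t) = 5 + t (O(t) = t + 5 = 5 + t)
a(I) = -3 + (-4 + I)*(5 + 2*I) (a(I) = -3 + (I - 4)*(I + (5 + I)) = -3 + (-4 + I)*(5 + 2*I))
P(X) = X**2 + 4/X + 485*X (P(X) = (X**2 + 485*X) + (-23 - 3*(-3) + 2*(-3)**2)/X = (X**2 + 485*X) + (-23 + 9 + 2*9)/X = (X**2 + 485*X) + (-23 + 9 + 18)/X = (X**2 + 485*X) + 4/X = X**2 + 4/X + 485*X)
P(302)/708915 = ((4 + 302**2*(485 + 302))/302)/708915 = ((4 + 91204*787)/302)*(1/708915) = ((4 + 71777548)/302)*(1/708915) = ((1/302)*71777552)*(1/708915) = (35888776/151)*(1/708915) = 35888776/107046165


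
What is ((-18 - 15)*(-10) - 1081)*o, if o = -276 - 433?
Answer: 532459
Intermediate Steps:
o = -709
((-18 - 15)*(-10) - 1081)*o = ((-18 - 15)*(-10) - 1081)*(-709) = (-33*(-10) - 1081)*(-709) = (330 - 1081)*(-709) = -751*(-709) = 532459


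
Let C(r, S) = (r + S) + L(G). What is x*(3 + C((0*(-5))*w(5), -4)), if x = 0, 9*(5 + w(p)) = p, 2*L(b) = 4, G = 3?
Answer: 0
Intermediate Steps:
L(b) = 2 (L(b) = (½)*4 = 2)
w(p) = -5 + p/9
C(r, S) = 2 + S + r (C(r, S) = (r + S) + 2 = (S + r) + 2 = 2 + S + r)
x*(3 + C((0*(-5))*w(5), -4)) = 0*(3 + (2 - 4 + (0*(-5))*(-5 + (⅑)*5))) = 0*(3 + (2 - 4 + 0*(-5 + 5/9))) = 0*(3 + (2 - 4 + 0*(-40/9))) = 0*(3 + (2 - 4 + 0)) = 0*(3 - 2) = 0*1 = 0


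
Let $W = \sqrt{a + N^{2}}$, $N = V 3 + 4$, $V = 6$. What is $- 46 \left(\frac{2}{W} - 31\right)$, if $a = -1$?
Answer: $1426 - \frac{4 \sqrt{483}}{21} \approx 1421.8$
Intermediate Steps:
$N = 22$ ($N = 6 \cdot 3 + 4 = 18 + 4 = 22$)
$W = \sqrt{483}$ ($W = \sqrt{-1 + 22^{2}} = \sqrt{-1 + 484} = \sqrt{483} \approx 21.977$)
$- 46 \left(\frac{2}{W} - 31\right) = - 46 \left(\frac{2}{\sqrt{483}} - 31\right) = - 46 \left(2 \frac{\sqrt{483}}{483} - 31\right) = - 46 \left(\frac{2 \sqrt{483}}{483} - 31\right) = - 46 \left(-31 + \frac{2 \sqrt{483}}{483}\right) = 1426 - \frac{4 \sqrt{483}}{21}$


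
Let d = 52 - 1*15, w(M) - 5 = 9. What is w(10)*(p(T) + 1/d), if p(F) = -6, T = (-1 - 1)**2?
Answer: -3094/37 ≈ -83.622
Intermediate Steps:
T = 4 (T = (-2)**2 = 4)
w(M) = 14 (w(M) = 5 + 9 = 14)
d = 37 (d = 52 - 15 = 37)
w(10)*(p(T) + 1/d) = 14*(-6 + 1/37) = 14*(-221/37) = -3094/37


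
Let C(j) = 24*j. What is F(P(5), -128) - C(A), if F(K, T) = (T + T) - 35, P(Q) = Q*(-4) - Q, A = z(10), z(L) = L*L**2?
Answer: -24291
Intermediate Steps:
z(L) = L**3
A = 1000 (A = 10**3 = 1000)
P(Q) = -5*Q (P(Q) = -4*Q - Q = -5*Q)
F(K, T) = -35 + 2*T (F(K, T) = 2*T - 35 = -35 + 2*T)
F(P(5), -128) - C(A) = (-35 + 2*(-128)) - 24*1000 = (-35 - 256) - 1*24000 = -291 - 24000 = -24291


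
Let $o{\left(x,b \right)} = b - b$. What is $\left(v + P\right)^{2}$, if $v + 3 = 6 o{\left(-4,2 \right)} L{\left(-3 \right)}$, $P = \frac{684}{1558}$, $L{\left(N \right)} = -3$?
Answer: $\frac{11025}{1681} \approx 6.5586$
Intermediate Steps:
$o{\left(x,b \right)} = 0$
$P = \frac{18}{41}$ ($P = 684 \cdot \frac{1}{1558} = \frac{18}{41} \approx 0.43902$)
$v = -3$ ($v = -3 + 6 \cdot 0 \left(-3\right) = -3 + 0 \left(-3\right) = -3 + 0 = -3$)
$\left(v + P\right)^{2} = \left(-3 + \frac{18}{41}\right)^{2} = \left(- \frac{105}{41}\right)^{2} = \frac{11025}{1681}$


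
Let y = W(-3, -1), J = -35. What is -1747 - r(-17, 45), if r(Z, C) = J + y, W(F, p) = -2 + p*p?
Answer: -1711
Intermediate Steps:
W(F, p) = -2 + p²
y = -1 (y = -2 + (-1)² = -2 + 1 = -1)
r(Z, C) = -36 (r(Z, C) = -35 - 1 = -36)
-1747 - r(-17, 45) = -1747 - 1*(-36) = -1747 + 36 = -1711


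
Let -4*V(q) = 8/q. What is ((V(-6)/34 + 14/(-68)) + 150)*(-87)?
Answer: -221560/17 ≈ -13033.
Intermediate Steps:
V(q) = -2/q
((V(-6)/34 + 14/(-68)) + 150)*(-87) = ((-2/(-6)/34 + 14/(-68)) + 150)*(-87) = ((-2*(-1/6)*(1/34) + 14*(-1/68)) + 150)*(-87) = (((1/3)*(1/34) - 7/34) + 150)*(-87) = ((1/102 - 7/34) + 150)*(-87) = (-10/51 + 150)*(-87) = (7640/51)*(-87) = -221560/17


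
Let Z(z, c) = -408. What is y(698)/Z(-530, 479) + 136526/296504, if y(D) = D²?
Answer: -694241501/581604 ≈ -1193.7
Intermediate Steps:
y(698)/Z(-530, 479) + 136526/296504 = 698²/(-408) + 136526/296504 = 487204*(-1/408) + 136526*(1/296504) = -121801/102 + 5251/11404 = -694241501/581604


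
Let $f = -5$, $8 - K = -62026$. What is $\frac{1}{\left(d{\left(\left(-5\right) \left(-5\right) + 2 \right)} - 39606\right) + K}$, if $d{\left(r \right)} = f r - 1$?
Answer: $\frac{1}{22292} \approx 4.4859 \cdot 10^{-5}$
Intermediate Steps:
$K = 62034$ ($K = 8 - -62026 = 8 + 62026 = 62034$)
$d{\left(r \right)} = -1 - 5 r$ ($d{\left(r \right)} = - 5 r - 1 = -1 - 5 r$)
$\frac{1}{\left(d{\left(\left(-5\right) \left(-5\right) + 2 \right)} - 39606\right) + K} = \frac{1}{\left(\left(-1 - 5 \left(\left(-5\right) \left(-5\right) + 2\right)\right) - 39606\right) + 62034} = \frac{1}{\left(\left(-1 - 5 \left(25 + 2\right)\right) - 39606\right) + 62034} = \frac{1}{\left(\left(-1 - 135\right) - 39606\right) + 62034} = \frac{1}{\left(-136 - 39606\right) + 62034} = \frac{1}{-39742 + 62034} = \frac{1}{22292}$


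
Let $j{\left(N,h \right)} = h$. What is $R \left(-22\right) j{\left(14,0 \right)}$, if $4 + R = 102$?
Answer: $0$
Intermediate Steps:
$R = 98$ ($R = -4 + 102 = 98$)
$R \left(-22\right) j{\left(14,0 \right)} = 98 \left(-22\right) 0 = \left(-2156\right) 0 = 0$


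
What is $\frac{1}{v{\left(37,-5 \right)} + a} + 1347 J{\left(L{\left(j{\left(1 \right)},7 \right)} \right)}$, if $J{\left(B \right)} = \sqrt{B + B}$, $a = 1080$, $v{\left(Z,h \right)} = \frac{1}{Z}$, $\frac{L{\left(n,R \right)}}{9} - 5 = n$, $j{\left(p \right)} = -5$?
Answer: $\frac{37}{39961} \approx 0.0009259$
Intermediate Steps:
$L{\left(n,R \right)} = 45 + 9 n$
$J{\left(B \right)} = \sqrt{2} \sqrt{B}$ ($J{\left(B \right)} = \sqrt{2 B} = \sqrt{2} \sqrt{B}$)
$\frac{1}{v{\left(37,-5 \right)} + a} + 1347 J{\left(L{\left(j{\left(1 \right)},7 \right)} \right)} = \frac{1}{\frac{1}{37} + 1080} + 1347 \sqrt{2} \sqrt{45 + 9 \left(-5\right)} = \frac{1}{\frac{1}{37} + 1080} + 1347 \sqrt{2} \sqrt{45 - 45} = \frac{1}{\frac{39961}{37}} + 1347 \sqrt{2} \sqrt{0} = \frac{37}{39961} + 1347 \sqrt{2} \cdot 0 = \frac{37}{39961} + 1347 \cdot 0 = \frac{37}{39961} + 0 = \frac{37}{39961}$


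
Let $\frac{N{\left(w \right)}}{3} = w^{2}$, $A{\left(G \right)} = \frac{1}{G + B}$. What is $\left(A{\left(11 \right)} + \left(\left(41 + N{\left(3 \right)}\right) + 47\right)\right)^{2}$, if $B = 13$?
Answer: $\frac{7623121}{576} \approx 13235.0$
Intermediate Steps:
$A{\left(G \right)} = \frac{1}{13 + G}$ ($A{\left(G \right)} = \frac{1}{G + 13} = \frac{1}{13 + G}$)
$N{\left(w \right)} = 3 w^{2}$
$\left(A{\left(11 \right)} + \left(\left(41 + N{\left(3 \right)}\right) + 47\right)\right)^{2} = \left(\frac{1}{13 + 11} + \left(\left(41 + 3 \cdot 3^{2}\right) + 47\right)\right)^{2} = \left(\frac{1}{24} + \left(\left(41 + 3 \cdot 9\right) + 47\right)\right)^{2} = \left(\frac{1}{24} + \left(\left(41 + 27\right) + 47\right)\right)^{2} = \left(\frac{1}{24} + \left(68 + 47\right)\right)^{2} = \left(\frac{1}{24} + 115\right)^{2} = \left(\frac{2761}{24}\right)^{2} = \frac{7623121}{576}$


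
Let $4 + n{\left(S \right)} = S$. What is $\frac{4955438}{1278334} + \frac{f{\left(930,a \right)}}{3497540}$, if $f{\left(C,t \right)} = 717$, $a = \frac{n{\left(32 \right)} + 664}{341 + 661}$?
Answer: $\frac{8666379593999}{2235512149180} \approx 3.8767$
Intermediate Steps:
$n{\left(S \right)} = -4 + S$
$a = \frac{346}{501}$ ($a = \frac{\left(-4 + 32\right) + 664}{341 + 661} = \frac{28 + 664}{1002} = 692 \cdot \frac{1}{1002} = \frac{346}{501} \approx 0.69062$)
$\frac{4955438}{1278334} + \frac{f{\left(930,a \right)}}{3497540} = \frac{4955438}{1278334} + \frac{717}{3497540} = 4955438 \cdot \frac{1}{1278334} + 717 \cdot \frac{1}{3497540} = \frac{2477719}{639167} + \frac{717}{3497540} = \frac{8666379593999}{2235512149180}$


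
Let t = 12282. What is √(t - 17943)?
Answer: 3*I*√629 ≈ 75.24*I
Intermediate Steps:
√(t - 17943) = √(12282 - 17943) = √(-5661) = 3*I*√629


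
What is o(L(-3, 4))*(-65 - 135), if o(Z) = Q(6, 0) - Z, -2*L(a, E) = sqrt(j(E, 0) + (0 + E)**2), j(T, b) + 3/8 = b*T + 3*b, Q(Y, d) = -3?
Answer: 600 - 125*sqrt(10) ≈ 204.72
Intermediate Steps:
j(T, b) = -3/8 + 3*b + T*b (j(T, b) = -3/8 + (b*T + 3*b) = -3/8 + (T*b + 3*b) = -3/8 + (3*b + T*b) = -3/8 + 3*b + T*b)
L(a, E) = -sqrt(-3/8 + E**2)/2 (L(a, E) = -sqrt((-3/8 + 3*0 + E*0) + (0 + E)**2)/2 = -sqrt((-3/8 + 0 + 0) + E**2)/2 = -sqrt(-3/8 + E**2)/2)
o(Z) = -3 - Z
o(L(-3, 4))*(-65 - 135) = (-3 - (-1)*sqrt(-6 + 16*4**2)/8)*(-65 - 135) = (-3 - (-1)*sqrt(-6 + 16*16)/8)*(-200) = (-3 - (-1)*sqrt(-6 + 256)/8)*(-200) = (-3 - (-1)*sqrt(250)/8)*(-200) = (-3 - (-1)*5*sqrt(10)/8)*(-200) = (-3 - (-5)*sqrt(10)/8)*(-200) = (-3 + 5*sqrt(10)/8)*(-200) = 600 - 125*sqrt(10)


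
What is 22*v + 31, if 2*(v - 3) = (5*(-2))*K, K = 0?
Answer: 97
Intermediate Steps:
v = 3 (v = 3 + ((5*(-2))*0)/2 = 3 + (-10*0)/2 = 3 + (½)*0 = 3 + 0 = 3)
22*v + 31 = 22*3 + 31 = 66 + 31 = 97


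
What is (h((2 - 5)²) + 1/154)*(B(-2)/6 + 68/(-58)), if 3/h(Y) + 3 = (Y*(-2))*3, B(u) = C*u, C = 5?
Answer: 585/4466 ≈ 0.13099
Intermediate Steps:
B(u) = 5*u
h(Y) = 3/(-3 - 6*Y) (h(Y) = 3/(-3 + (Y*(-2))*3) = 3/(-3 - 2*Y*3) = 3/(-3 - 6*Y))
(h((2 - 5)²) + 1/154)*(B(-2)/6 + 68/(-58)) = (-1/(1 + 2*(2 - 5)²) + 1/154)*((5*(-2))/6 + 68/(-58)) = (-1/(1 + 2*(-3)²) + 1/154)*(-10*⅙ + 68*(-1/58)) = (-1/(1 + 2*9) + 1/154)*(-5/3 - 34/29) = (-1/(1 + 18) + 1/154)*(-247/87) = (-1/19 + 1/154)*(-247/87) = -135/2926*(-247/87) = 585/4466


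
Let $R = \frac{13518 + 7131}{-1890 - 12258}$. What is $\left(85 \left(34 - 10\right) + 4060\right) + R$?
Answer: $\frac{28760717}{4716} \approx 6098.5$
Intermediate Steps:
$R = - \frac{6883}{4716}$ ($R = \frac{20649}{-14148} = 20649 \left(- \frac{1}{14148}\right) = - \frac{6883}{4716} \approx -1.4595$)
$\left(85 \left(34 - 10\right) + 4060\right) + R = \left(85 \left(34 - 10\right) + 4060\right) - \frac{6883}{4716} = \left(85 \cdot 24 + 4060\right) - \frac{6883}{4716} = \left(2040 + 4060\right) - \frac{6883}{4716} = 6100 - \frac{6883}{4716} = \frac{28760717}{4716}$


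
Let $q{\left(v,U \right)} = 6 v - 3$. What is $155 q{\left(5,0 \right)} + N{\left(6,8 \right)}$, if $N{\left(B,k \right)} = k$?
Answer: $4193$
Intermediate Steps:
$q{\left(v,U \right)} = -3 + 6 v$
$155 q{\left(5,0 \right)} + N{\left(6,8 \right)} = 155 \left(-3 + 6 \cdot 5\right) + 8 = 155 \left(-3 + 30\right) + 8 = 155 \cdot 27 + 8 = 4185 + 8 = 4193$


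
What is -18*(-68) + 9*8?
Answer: 1296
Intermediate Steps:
-18*(-68) + 9*8 = 1224 + 72 = 1296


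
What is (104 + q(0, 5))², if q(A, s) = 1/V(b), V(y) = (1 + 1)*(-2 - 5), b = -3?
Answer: 2117025/196 ≈ 10801.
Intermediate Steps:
V(y) = -14 (V(y) = 2*(-7) = -14)
q(A, s) = -1/14 (q(A, s) = 1/(-14) = -1/14)
(104 + q(0, 5))² = (104 - 1/14)² = (1455/14)² = 2117025/196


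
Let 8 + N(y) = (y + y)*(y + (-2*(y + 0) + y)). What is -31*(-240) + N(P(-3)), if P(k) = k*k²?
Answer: 7432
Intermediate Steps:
P(k) = k³
N(y) = -8 (N(y) = -8 + (y + y)*(y + (-2*(y + 0) + y)) = -8 + (2*y)*(y + (-2*y + y)) = -8 + (2*y)*(y - y) = -8 + (2*y)*0 = -8 + 0 = -8)
-31*(-240) + N(P(-3)) = -31*(-240) - 8 = 7440 - 8 = 7432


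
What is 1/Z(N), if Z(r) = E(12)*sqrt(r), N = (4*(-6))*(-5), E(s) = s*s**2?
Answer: sqrt(30)/103680 ≈ 5.2828e-5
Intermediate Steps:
E(s) = s**3
N = 120 (N = -24*(-5) = 120)
Z(r) = 1728*sqrt(r) (Z(r) = 12**3*sqrt(r) = 1728*sqrt(r))
1/Z(N) = 1/(1728*sqrt(120)) = 1/(1728*(2*sqrt(30))) = 1/(3456*sqrt(30)) = sqrt(30)/103680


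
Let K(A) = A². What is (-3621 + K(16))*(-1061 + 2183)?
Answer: -3775530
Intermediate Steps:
(-3621 + K(16))*(-1061 + 2183) = (-3621 + 16²)*(-1061 + 2183) = (-3621 + 256)*1122 = -3365*1122 = -3775530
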